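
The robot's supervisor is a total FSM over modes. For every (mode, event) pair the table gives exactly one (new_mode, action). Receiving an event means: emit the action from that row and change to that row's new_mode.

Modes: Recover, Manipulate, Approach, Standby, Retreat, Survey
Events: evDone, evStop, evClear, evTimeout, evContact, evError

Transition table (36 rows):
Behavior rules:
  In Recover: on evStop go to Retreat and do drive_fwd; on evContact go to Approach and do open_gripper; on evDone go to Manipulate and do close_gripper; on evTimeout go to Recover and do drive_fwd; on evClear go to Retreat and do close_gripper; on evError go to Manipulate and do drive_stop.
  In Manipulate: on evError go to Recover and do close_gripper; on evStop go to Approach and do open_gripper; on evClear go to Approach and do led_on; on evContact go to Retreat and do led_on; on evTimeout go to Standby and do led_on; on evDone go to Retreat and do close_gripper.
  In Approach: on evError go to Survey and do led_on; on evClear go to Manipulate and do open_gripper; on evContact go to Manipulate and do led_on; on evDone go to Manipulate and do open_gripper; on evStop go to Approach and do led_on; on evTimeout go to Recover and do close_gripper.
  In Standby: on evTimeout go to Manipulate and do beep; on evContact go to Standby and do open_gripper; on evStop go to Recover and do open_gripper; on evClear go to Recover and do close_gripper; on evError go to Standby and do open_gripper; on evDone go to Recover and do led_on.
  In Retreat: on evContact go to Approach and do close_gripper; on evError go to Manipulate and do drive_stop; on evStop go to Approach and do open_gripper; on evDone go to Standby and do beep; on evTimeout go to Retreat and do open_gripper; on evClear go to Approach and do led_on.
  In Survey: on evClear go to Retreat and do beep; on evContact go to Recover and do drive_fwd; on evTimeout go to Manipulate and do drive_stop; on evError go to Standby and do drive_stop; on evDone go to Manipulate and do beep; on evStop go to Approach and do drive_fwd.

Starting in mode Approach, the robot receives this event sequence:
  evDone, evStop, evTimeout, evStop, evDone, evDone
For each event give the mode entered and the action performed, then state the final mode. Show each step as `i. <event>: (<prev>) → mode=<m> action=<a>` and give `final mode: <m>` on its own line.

final mode: Recover

1. evDone: (Approach) → mode=Manipulate action=open_gripper
2. evStop: (Manipulate) → mode=Approach action=open_gripper
3. evTimeout: (Approach) → mode=Recover action=close_gripper
4. evStop: (Recover) → mode=Retreat action=drive_fwd
5. evDone: (Retreat) → mode=Standby action=beep
6. evDone: (Standby) → mode=Recover action=led_on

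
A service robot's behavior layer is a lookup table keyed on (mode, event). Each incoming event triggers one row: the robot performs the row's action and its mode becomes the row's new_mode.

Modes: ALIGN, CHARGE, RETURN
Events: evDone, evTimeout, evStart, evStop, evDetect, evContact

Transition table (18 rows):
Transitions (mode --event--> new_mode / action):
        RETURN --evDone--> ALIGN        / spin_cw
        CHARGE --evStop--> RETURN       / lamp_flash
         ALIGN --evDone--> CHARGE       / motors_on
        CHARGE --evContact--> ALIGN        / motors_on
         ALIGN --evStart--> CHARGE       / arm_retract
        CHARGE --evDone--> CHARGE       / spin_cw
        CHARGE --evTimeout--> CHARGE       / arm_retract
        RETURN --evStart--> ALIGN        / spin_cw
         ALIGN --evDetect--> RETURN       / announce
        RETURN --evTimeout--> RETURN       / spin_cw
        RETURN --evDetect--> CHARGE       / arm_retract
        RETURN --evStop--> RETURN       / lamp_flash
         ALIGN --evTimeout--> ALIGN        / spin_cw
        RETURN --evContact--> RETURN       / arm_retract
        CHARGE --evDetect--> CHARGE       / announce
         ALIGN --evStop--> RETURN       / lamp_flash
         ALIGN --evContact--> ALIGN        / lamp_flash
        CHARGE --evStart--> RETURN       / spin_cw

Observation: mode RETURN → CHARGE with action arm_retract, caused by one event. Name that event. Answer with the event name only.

try evDone: (RETURN, evDone) → (ALIGN, spin_cw)
try evTimeout: (RETURN, evTimeout) → (RETURN, spin_cw)
try evStart: (RETURN, evStart) → (ALIGN, spin_cw)
try evStop: (RETURN, evStop) → (RETURN, lamp_flash)
try evDetect: (RETURN, evDetect) → (CHARGE, arm_retract)  ← matches
try evContact: (RETURN, evContact) → (RETURN, arm_retract)

evDetect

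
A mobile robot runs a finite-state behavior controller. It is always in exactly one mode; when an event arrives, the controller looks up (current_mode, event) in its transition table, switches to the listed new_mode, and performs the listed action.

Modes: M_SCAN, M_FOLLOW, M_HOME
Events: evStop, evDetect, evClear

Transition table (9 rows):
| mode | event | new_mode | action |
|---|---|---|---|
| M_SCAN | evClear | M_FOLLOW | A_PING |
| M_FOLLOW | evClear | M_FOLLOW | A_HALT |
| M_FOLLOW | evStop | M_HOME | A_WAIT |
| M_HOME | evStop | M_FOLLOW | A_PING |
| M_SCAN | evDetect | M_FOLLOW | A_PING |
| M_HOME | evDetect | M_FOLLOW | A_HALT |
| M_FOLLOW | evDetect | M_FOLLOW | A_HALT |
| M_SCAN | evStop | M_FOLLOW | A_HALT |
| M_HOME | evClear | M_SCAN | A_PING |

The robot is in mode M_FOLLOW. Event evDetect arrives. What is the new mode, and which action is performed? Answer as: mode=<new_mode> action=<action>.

mode=M_FOLLOW action=A_HALT

current mode = M_FOLLOW; filter table to that mode:
  (M_FOLLOW, evClear) → (M_FOLLOW, A_HALT)
  (M_FOLLOW, evStop) → (M_HOME, A_WAIT)
  (M_FOLLOW, evDetect) → (M_FOLLOW, A_HALT)  ← event matches
event = evDetect selects (M_FOLLOW, A_HALT)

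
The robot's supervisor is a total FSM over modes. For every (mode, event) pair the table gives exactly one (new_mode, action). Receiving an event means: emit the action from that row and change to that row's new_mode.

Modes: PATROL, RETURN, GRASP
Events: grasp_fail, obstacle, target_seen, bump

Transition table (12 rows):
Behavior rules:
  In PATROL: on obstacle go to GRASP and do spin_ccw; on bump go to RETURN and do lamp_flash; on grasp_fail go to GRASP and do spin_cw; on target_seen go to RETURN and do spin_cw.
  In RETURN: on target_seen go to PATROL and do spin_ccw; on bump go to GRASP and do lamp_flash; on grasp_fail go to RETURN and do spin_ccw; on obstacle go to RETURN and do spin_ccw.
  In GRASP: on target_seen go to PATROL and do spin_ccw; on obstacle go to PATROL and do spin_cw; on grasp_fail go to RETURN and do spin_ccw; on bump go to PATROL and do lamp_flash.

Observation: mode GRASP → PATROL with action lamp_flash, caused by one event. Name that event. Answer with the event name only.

bump

try grasp_fail: (GRASP, grasp_fail) → (RETURN, spin_ccw)
try obstacle: (GRASP, obstacle) → (PATROL, spin_cw)
try target_seen: (GRASP, target_seen) → (PATROL, spin_ccw)
try bump: (GRASP, bump) → (PATROL, lamp_flash)  ← matches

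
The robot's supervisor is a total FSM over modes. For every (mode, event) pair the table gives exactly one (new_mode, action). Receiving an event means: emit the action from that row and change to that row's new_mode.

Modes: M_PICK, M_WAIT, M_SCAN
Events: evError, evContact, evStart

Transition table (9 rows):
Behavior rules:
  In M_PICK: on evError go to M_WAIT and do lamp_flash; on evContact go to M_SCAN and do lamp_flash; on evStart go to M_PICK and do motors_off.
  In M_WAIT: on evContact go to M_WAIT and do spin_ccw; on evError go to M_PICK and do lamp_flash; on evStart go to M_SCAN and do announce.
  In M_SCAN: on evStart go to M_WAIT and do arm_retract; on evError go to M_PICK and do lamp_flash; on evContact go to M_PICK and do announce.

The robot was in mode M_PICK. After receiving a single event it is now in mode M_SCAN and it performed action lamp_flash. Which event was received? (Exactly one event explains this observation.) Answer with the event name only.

evContact

try evError: (M_PICK, evError) → (M_WAIT, lamp_flash)
try evContact: (M_PICK, evContact) → (M_SCAN, lamp_flash)  ← matches
try evStart: (M_PICK, evStart) → (M_PICK, motors_off)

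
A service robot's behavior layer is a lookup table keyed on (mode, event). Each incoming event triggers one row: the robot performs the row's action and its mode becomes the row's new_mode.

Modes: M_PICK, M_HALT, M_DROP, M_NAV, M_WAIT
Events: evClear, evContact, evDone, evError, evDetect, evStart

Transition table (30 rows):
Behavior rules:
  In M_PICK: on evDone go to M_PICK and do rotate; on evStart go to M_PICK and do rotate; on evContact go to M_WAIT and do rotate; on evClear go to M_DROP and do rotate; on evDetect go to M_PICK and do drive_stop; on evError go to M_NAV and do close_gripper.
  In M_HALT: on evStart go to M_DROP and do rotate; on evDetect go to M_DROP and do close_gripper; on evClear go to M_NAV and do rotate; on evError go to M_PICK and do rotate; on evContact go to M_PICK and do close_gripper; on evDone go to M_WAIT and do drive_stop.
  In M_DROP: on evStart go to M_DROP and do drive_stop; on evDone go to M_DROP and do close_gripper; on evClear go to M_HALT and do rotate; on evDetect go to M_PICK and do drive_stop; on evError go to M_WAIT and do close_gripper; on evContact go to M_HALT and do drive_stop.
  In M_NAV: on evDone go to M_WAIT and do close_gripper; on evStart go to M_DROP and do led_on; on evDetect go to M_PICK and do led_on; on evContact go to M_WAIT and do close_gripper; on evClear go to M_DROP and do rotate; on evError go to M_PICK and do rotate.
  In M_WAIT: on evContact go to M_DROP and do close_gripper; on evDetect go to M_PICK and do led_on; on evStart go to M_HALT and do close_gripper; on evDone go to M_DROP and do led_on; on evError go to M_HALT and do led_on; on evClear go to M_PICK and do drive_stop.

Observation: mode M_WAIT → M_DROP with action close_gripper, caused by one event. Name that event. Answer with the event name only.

evContact

try evClear: (M_WAIT, evClear) → (M_PICK, drive_stop)
try evContact: (M_WAIT, evContact) → (M_DROP, close_gripper)  ← matches
try evDone: (M_WAIT, evDone) → (M_DROP, led_on)
try evError: (M_WAIT, evError) → (M_HALT, led_on)
try evDetect: (M_WAIT, evDetect) → (M_PICK, led_on)
try evStart: (M_WAIT, evStart) → (M_HALT, close_gripper)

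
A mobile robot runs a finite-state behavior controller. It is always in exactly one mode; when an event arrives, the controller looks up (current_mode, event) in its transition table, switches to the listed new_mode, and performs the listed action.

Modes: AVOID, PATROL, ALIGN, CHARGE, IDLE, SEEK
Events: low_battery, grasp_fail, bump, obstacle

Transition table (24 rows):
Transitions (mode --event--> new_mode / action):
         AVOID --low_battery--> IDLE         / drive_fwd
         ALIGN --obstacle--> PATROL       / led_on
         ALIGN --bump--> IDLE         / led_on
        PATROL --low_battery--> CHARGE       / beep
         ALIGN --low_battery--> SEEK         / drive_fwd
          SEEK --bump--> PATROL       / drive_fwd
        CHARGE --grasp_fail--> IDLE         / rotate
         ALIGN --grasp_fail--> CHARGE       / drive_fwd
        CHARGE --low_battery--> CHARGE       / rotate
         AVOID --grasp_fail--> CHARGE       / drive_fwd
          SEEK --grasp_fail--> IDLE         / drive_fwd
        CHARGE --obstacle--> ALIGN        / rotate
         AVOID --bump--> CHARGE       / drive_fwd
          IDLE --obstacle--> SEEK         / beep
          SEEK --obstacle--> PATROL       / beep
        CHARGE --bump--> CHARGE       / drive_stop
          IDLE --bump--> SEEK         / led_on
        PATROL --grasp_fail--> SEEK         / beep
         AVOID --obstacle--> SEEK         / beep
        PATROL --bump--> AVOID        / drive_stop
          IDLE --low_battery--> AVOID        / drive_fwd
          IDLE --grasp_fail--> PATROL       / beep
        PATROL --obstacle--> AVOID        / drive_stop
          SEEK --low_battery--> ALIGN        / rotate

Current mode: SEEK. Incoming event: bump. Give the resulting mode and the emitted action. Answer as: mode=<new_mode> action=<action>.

current mode = SEEK; filter table to that mode:
  (SEEK, bump) → (PATROL, drive_fwd)  ← event matches
  (SEEK, grasp_fail) → (IDLE, drive_fwd)
  (SEEK, obstacle) → (PATROL, beep)
  (SEEK, low_battery) → (ALIGN, rotate)
event = bump selects (PATROL, drive_fwd)

mode=PATROL action=drive_fwd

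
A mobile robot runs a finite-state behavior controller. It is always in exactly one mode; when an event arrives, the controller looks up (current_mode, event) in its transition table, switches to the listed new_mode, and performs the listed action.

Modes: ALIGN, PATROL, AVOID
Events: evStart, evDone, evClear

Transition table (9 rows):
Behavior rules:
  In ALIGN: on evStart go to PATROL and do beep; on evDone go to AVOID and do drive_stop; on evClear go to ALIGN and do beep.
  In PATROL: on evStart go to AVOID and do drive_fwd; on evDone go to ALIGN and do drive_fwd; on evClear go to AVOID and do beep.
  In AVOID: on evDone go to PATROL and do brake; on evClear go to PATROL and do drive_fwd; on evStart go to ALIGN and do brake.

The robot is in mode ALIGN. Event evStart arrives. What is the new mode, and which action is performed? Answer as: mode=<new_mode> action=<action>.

mode=PATROL action=beep

current mode = ALIGN; filter table to that mode:
  (ALIGN, evStart) → (PATROL, beep)  ← event matches
  (ALIGN, evDone) → (AVOID, drive_stop)
  (ALIGN, evClear) → (ALIGN, beep)
event = evStart selects (PATROL, beep)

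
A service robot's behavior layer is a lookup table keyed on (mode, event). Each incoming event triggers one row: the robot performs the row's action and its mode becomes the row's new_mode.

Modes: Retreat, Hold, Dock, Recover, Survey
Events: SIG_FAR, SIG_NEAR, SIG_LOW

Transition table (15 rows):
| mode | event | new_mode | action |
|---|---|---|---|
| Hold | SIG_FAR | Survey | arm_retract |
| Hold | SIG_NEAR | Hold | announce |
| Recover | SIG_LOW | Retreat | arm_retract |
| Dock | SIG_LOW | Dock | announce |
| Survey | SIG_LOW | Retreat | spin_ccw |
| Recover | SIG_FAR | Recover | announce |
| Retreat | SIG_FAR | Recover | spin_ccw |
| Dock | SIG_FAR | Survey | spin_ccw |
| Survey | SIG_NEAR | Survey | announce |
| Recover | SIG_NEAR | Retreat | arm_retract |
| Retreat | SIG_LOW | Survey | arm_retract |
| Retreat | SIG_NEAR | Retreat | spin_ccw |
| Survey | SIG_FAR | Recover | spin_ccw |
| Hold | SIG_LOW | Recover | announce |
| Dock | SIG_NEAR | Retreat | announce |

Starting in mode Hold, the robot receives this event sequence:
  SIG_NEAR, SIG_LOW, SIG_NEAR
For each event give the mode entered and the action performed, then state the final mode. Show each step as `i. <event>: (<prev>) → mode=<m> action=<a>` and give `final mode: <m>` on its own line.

1. SIG_NEAR: (Hold) → mode=Hold action=announce
2. SIG_LOW: (Hold) → mode=Recover action=announce
3. SIG_NEAR: (Recover) → mode=Retreat action=arm_retract

final mode: Retreat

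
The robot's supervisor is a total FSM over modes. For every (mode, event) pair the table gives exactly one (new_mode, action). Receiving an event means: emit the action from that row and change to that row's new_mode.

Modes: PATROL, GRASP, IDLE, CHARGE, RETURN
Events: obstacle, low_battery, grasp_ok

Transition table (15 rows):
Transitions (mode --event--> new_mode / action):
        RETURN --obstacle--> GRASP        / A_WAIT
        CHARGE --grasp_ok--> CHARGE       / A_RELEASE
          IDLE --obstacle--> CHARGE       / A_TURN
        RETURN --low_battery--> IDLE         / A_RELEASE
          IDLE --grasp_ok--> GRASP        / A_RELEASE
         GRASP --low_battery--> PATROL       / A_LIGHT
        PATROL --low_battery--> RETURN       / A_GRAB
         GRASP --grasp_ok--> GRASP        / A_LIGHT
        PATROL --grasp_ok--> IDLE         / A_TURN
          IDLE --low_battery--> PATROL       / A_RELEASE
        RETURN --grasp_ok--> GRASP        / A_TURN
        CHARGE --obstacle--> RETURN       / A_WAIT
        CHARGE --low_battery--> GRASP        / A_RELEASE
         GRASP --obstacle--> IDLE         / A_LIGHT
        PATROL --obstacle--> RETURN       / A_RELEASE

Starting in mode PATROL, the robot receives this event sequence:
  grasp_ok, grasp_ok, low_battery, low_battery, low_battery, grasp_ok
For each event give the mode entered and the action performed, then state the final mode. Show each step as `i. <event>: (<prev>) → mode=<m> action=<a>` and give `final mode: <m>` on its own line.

final mode: GRASP

1. grasp_ok: (PATROL) → mode=IDLE action=A_TURN
2. grasp_ok: (IDLE) → mode=GRASP action=A_RELEASE
3. low_battery: (GRASP) → mode=PATROL action=A_LIGHT
4. low_battery: (PATROL) → mode=RETURN action=A_GRAB
5. low_battery: (RETURN) → mode=IDLE action=A_RELEASE
6. grasp_ok: (IDLE) → mode=GRASP action=A_RELEASE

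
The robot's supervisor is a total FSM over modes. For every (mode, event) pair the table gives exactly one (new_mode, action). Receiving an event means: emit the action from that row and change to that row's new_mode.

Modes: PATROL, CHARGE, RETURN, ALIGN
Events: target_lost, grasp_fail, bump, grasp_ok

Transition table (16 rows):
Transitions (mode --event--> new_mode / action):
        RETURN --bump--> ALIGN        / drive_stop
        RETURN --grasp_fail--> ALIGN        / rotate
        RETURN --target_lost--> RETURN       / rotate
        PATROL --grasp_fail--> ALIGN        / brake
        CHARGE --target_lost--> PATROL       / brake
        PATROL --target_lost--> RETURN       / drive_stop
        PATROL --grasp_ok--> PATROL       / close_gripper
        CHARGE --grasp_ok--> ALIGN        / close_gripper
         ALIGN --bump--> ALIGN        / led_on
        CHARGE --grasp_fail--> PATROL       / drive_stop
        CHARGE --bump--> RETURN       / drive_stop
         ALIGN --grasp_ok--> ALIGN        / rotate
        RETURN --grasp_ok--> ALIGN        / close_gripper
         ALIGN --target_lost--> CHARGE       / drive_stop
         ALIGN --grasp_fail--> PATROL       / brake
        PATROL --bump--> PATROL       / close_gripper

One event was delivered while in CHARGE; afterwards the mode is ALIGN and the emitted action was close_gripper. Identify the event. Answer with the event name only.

grasp_ok

try target_lost: (CHARGE, target_lost) → (PATROL, brake)
try grasp_fail: (CHARGE, grasp_fail) → (PATROL, drive_stop)
try bump: (CHARGE, bump) → (RETURN, drive_stop)
try grasp_ok: (CHARGE, grasp_ok) → (ALIGN, close_gripper)  ← matches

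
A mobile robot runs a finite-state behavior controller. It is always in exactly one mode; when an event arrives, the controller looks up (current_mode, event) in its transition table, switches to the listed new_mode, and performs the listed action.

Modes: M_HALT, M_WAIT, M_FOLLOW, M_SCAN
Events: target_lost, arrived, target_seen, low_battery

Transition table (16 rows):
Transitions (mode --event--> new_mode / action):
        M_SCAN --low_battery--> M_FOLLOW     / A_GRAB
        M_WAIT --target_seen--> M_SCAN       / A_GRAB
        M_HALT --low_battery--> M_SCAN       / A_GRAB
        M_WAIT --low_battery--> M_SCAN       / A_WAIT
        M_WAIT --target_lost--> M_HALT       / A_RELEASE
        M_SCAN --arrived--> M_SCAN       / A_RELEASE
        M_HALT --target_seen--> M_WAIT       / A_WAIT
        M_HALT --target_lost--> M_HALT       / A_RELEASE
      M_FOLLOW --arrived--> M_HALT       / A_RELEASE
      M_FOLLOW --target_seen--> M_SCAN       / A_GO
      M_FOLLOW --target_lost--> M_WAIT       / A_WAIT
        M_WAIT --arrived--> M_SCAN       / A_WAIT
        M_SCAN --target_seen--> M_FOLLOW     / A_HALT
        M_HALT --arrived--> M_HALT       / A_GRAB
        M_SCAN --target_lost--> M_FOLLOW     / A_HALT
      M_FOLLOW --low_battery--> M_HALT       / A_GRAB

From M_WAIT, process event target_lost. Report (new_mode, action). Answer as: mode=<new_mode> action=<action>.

mode=M_HALT action=A_RELEASE

current mode = M_WAIT; filter table to that mode:
  (M_WAIT, target_seen) → (M_SCAN, A_GRAB)
  (M_WAIT, low_battery) → (M_SCAN, A_WAIT)
  (M_WAIT, target_lost) → (M_HALT, A_RELEASE)  ← event matches
  (M_WAIT, arrived) → (M_SCAN, A_WAIT)
event = target_lost selects (M_HALT, A_RELEASE)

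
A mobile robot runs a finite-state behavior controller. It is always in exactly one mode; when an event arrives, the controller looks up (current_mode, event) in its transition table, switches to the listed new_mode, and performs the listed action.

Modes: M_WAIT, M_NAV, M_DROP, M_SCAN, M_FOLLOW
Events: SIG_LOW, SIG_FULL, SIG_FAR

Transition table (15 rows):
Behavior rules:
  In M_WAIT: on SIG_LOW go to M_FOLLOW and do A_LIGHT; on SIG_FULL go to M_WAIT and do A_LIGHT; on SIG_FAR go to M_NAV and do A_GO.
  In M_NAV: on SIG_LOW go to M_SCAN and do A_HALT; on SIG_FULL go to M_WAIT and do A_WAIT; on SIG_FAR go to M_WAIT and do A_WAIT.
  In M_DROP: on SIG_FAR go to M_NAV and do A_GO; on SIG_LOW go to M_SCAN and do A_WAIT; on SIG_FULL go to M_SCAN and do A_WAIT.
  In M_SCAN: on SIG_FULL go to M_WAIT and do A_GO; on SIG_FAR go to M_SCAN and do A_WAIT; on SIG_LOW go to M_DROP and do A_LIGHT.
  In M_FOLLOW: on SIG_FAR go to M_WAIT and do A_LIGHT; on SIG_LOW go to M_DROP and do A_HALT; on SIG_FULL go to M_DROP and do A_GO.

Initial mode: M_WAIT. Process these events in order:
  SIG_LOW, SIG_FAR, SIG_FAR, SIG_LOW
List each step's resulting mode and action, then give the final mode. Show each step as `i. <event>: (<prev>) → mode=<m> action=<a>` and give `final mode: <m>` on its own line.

1. SIG_LOW: (M_WAIT) → mode=M_FOLLOW action=A_LIGHT
2. SIG_FAR: (M_FOLLOW) → mode=M_WAIT action=A_LIGHT
3. SIG_FAR: (M_WAIT) → mode=M_NAV action=A_GO
4. SIG_LOW: (M_NAV) → mode=M_SCAN action=A_HALT

final mode: M_SCAN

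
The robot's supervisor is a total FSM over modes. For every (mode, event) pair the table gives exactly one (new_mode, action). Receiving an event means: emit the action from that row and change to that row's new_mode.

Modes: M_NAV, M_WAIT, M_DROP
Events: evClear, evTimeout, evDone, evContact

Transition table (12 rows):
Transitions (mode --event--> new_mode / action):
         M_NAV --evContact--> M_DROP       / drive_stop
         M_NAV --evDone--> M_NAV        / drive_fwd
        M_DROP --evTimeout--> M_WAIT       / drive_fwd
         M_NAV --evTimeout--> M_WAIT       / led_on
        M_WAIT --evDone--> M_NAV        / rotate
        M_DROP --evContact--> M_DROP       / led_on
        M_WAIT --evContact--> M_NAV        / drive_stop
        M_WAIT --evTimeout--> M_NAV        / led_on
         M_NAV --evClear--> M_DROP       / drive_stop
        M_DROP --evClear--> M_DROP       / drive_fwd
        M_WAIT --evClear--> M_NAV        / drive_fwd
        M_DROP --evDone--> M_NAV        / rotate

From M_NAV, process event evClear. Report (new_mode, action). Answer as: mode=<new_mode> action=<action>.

mode=M_DROP action=drive_stop

current mode = M_NAV; filter table to that mode:
  (M_NAV, evContact) → (M_DROP, drive_stop)
  (M_NAV, evDone) → (M_NAV, drive_fwd)
  (M_NAV, evTimeout) → (M_WAIT, led_on)
  (M_NAV, evClear) → (M_DROP, drive_stop)  ← event matches
event = evClear selects (M_DROP, drive_stop)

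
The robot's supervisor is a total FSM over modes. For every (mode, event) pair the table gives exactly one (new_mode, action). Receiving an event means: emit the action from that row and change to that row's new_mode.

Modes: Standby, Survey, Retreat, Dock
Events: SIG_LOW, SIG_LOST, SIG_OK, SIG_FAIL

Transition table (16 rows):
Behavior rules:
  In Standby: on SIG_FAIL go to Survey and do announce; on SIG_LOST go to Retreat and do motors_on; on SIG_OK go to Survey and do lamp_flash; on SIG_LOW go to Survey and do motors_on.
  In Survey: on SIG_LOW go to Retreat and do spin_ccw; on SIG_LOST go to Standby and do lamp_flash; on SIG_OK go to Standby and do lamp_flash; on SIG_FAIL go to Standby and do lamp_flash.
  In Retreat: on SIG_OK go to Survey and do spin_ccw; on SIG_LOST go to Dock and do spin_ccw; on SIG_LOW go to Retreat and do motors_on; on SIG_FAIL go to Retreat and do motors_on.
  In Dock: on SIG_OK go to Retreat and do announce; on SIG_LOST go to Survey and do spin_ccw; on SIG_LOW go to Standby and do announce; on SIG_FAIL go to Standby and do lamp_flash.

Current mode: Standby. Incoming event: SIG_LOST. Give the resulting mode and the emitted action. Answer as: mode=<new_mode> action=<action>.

current mode = Standby; filter table to that mode:
  (Standby, SIG_FAIL) → (Survey, announce)
  (Standby, SIG_LOST) → (Retreat, motors_on)  ← event matches
  (Standby, SIG_OK) → (Survey, lamp_flash)
  (Standby, SIG_LOW) → (Survey, motors_on)
event = SIG_LOST selects (Retreat, motors_on)

mode=Retreat action=motors_on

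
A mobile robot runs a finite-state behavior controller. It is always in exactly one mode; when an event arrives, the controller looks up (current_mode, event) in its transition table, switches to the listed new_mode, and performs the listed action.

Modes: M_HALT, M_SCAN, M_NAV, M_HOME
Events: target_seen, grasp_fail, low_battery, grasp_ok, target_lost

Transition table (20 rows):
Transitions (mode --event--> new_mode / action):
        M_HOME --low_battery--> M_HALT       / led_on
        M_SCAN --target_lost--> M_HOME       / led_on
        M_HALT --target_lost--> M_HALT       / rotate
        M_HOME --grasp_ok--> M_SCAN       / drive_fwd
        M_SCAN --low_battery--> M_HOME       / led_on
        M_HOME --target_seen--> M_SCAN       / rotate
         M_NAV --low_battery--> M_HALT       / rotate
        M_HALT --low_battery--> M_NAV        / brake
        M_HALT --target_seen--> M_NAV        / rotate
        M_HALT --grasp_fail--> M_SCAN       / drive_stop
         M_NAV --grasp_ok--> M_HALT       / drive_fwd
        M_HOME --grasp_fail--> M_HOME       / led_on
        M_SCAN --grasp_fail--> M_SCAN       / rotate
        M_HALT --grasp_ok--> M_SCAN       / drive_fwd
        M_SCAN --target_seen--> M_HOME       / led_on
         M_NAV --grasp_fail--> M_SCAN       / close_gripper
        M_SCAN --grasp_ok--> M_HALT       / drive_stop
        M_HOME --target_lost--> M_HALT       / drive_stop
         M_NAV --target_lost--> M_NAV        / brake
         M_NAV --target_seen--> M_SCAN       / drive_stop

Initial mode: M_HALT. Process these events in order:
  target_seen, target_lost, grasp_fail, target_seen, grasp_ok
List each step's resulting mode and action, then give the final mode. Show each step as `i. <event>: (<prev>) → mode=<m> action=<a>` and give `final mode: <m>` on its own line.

final mode: M_SCAN

1. target_seen: (M_HALT) → mode=M_NAV action=rotate
2. target_lost: (M_NAV) → mode=M_NAV action=brake
3. grasp_fail: (M_NAV) → mode=M_SCAN action=close_gripper
4. target_seen: (M_SCAN) → mode=M_HOME action=led_on
5. grasp_ok: (M_HOME) → mode=M_SCAN action=drive_fwd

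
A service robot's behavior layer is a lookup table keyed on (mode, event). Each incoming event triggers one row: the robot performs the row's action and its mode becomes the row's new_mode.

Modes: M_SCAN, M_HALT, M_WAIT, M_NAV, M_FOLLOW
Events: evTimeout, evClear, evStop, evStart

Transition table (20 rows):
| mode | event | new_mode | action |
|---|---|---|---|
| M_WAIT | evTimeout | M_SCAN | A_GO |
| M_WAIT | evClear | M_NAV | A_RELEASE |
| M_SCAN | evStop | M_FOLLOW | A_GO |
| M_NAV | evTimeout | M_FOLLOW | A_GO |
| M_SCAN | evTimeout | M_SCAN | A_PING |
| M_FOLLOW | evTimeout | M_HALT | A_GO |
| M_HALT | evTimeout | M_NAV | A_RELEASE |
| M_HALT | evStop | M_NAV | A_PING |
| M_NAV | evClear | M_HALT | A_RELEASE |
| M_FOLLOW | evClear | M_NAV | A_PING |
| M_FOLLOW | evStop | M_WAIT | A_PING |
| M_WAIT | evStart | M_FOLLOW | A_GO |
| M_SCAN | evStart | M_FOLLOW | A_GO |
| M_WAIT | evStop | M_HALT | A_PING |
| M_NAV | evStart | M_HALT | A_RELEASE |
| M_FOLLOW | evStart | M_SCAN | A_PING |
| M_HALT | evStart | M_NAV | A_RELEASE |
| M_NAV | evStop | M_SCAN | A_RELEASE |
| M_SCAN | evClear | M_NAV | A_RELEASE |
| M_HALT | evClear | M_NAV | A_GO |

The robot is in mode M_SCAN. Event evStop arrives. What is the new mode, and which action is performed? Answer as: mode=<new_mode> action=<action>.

mode=M_FOLLOW action=A_GO

current mode = M_SCAN; filter table to that mode:
  (M_SCAN, evStop) → (M_FOLLOW, A_GO)  ← event matches
  (M_SCAN, evTimeout) → (M_SCAN, A_PING)
  (M_SCAN, evStart) → (M_FOLLOW, A_GO)
  (M_SCAN, evClear) → (M_NAV, A_RELEASE)
event = evStop selects (M_FOLLOW, A_GO)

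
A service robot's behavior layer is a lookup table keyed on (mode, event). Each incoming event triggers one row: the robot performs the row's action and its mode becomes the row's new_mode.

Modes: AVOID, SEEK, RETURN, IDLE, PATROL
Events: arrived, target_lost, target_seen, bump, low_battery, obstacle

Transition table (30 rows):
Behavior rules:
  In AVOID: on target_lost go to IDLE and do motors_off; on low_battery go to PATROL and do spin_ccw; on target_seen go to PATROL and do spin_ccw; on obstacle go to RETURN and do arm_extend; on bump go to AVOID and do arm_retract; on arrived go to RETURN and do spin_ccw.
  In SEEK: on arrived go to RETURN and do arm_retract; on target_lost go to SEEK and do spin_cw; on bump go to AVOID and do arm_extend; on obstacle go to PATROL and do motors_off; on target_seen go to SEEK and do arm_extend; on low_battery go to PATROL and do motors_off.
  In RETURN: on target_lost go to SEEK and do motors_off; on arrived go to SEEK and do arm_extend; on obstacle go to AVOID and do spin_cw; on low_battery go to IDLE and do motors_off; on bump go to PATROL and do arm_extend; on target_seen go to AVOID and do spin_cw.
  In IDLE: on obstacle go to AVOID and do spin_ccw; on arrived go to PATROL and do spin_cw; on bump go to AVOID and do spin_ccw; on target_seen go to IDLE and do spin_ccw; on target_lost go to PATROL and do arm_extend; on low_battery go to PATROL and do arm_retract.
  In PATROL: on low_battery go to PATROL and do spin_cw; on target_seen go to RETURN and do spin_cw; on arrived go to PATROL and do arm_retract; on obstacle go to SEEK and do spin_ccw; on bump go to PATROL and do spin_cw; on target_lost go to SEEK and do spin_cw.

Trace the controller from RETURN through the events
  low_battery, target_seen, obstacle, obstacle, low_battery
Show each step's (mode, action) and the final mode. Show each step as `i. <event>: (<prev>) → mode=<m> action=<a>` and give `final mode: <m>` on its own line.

final mode: IDLE

1. low_battery: (RETURN) → mode=IDLE action=motors_off
2. target_seen: (IDLE) → mode=IDLE action=spin_ccw
3. obstacle: (IDLE) → mode=AVOID action=spin_ccw
4. obstacle: (AVOID) → mode=RETURN action=arm_extend
5. low_battery: (RETURN) → mode=IDLE action=motors_off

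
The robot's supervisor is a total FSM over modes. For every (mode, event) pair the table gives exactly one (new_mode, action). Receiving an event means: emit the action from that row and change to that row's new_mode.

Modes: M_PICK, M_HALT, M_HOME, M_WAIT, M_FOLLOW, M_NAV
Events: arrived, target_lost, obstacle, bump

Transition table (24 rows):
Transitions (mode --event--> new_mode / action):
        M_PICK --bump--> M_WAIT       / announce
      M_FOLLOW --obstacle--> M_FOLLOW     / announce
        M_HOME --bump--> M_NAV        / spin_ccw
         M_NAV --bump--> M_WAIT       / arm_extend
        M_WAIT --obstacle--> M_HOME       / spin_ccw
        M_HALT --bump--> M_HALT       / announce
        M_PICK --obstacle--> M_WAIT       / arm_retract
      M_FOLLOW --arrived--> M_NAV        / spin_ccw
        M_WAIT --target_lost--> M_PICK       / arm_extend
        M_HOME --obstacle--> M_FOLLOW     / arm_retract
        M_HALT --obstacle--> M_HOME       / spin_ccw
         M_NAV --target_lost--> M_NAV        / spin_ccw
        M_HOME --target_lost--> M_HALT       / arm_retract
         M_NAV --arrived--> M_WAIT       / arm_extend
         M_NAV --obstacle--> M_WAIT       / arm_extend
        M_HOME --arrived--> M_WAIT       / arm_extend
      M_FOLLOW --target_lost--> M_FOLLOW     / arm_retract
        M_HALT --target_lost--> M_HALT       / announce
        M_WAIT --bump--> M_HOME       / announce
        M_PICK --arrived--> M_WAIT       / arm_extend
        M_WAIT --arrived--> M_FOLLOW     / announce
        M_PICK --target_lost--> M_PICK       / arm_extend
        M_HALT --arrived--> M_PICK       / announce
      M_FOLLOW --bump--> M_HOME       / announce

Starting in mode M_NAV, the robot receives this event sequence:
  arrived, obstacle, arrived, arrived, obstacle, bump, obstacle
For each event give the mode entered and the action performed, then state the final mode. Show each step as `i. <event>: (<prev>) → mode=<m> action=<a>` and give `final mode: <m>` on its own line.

1. arrived: (M_NAV) → mode=M_WAIT action=arm_extend
2. obstacle: (M_WAIT) → mode=M_HOME action=spin_ccw
3. arrived: (M_HOME) → mode=M_WAIT action=arm_extend
4. arrived: (M_WAIT) → mode=M_FOLLOW action=announce
5. obstacle: (M_FOLLOW) → mode=M_FOLLOW action=announce
6. bump: (M_FOLLOW) → mode=M_HOME action=announce
7. obstacle: (M_HOME) → mode=M_FOLLOW action=arm_retract

final mode: M_FOLLOW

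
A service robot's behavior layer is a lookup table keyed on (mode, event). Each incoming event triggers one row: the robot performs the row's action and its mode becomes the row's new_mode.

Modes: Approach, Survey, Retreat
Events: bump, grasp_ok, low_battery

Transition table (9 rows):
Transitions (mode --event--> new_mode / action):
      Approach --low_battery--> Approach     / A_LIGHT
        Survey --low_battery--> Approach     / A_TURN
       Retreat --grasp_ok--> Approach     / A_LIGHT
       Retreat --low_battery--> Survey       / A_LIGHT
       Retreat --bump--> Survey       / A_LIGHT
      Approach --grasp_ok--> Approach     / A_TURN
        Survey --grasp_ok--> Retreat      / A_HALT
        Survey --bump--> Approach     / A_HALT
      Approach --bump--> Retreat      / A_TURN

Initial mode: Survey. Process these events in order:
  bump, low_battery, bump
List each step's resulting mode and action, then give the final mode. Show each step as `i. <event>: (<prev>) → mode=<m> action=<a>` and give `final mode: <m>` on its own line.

final mode: Retreat

1. bump: (Survey) → mode=Approach action=A_HALT
2. low_battery: (Approach) → mode=Approach action=A_LIGHT
3. bump: (Approach) → mode=Retreat action=A_TURN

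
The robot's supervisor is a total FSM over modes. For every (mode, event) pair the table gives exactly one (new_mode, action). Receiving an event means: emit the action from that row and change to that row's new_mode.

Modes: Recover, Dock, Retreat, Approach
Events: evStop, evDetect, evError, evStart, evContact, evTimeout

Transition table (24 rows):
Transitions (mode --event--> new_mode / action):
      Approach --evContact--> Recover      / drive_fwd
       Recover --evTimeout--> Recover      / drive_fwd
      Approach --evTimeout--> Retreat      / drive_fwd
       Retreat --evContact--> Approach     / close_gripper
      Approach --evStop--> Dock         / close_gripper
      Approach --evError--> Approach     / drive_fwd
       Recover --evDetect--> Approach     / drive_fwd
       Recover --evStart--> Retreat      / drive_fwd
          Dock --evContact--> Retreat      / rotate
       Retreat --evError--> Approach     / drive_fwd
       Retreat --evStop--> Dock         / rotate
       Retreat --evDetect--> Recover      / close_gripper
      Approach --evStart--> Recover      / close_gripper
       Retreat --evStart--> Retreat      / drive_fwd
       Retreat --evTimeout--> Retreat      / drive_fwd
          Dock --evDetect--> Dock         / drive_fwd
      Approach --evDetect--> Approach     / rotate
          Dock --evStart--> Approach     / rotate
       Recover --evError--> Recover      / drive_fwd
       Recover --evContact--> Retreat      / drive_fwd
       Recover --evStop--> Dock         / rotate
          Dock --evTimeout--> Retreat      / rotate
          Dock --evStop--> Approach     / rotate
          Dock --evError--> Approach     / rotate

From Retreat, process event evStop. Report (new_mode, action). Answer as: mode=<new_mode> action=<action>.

current mode = Retreat; filter table to that mode:
  (Retreat, evContact) → (Approach, close_gripper)
  (Retreat, evError) → (Approach, drive_fwd)
  (Retreat, evStop) → (Dock, rotate)  ← event matches
  (Retreat, evDetect) → (Recover, close_gripper)
  (Retreat, evStart) → (Retreat, drive_fwd)
  (Retreat, evTimeout) → (Retreat, drive_fwd)
event = evStop selects (Dock, rotate)

mode=Dock action=rotate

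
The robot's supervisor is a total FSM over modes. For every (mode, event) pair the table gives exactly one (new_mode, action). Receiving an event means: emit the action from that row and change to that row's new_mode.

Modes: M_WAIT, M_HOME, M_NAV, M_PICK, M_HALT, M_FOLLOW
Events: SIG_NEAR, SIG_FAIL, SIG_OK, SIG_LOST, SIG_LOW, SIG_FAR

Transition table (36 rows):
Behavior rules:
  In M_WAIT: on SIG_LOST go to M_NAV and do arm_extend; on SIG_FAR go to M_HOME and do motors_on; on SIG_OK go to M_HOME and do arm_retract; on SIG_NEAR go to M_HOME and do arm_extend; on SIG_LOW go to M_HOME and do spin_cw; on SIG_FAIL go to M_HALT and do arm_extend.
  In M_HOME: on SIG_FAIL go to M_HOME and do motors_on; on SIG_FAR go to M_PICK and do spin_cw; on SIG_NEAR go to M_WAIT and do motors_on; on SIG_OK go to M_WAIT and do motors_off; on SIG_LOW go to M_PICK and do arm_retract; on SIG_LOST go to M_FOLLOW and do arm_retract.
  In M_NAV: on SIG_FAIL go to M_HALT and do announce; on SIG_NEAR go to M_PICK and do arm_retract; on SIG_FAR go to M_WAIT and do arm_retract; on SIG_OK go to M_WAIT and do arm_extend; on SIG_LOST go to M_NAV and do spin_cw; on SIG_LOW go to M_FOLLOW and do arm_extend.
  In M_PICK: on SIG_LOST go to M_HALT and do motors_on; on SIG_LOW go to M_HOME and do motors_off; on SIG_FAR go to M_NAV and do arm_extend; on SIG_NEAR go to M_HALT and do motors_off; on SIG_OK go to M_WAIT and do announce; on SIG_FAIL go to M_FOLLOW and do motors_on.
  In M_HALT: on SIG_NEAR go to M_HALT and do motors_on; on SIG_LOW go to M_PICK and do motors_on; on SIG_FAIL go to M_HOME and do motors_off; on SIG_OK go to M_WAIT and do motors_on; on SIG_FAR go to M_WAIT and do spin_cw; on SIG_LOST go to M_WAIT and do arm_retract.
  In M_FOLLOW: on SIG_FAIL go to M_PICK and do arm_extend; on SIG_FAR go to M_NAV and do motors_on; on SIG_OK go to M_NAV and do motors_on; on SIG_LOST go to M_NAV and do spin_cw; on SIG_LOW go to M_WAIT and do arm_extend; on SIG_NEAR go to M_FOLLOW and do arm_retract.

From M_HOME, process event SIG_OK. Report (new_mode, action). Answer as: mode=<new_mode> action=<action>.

current mode = M_HOME; filter table to that mode:
  (M_HOME, SIG_FAIL) → (M_HOME, motors_on)
  (M_HOME, SIG_FAR) → (M_PICK, spin_cw)
  (M_HOME, SIG_NEAR) → (M_WAIT, motors_on)
  (M_HOME, SIG_OK) → (M_WAIT, motors_off)  ← event matches
  (M_HOME, SIG_LOW) → (M_PICK, arm_retract)
  (M_HOME, SIG_LOST) → (M_FOLLOW, arm_retract)
event = SIG_OK selects (M_WAIT, motors_off)

mode=M_WAIT action=motors_off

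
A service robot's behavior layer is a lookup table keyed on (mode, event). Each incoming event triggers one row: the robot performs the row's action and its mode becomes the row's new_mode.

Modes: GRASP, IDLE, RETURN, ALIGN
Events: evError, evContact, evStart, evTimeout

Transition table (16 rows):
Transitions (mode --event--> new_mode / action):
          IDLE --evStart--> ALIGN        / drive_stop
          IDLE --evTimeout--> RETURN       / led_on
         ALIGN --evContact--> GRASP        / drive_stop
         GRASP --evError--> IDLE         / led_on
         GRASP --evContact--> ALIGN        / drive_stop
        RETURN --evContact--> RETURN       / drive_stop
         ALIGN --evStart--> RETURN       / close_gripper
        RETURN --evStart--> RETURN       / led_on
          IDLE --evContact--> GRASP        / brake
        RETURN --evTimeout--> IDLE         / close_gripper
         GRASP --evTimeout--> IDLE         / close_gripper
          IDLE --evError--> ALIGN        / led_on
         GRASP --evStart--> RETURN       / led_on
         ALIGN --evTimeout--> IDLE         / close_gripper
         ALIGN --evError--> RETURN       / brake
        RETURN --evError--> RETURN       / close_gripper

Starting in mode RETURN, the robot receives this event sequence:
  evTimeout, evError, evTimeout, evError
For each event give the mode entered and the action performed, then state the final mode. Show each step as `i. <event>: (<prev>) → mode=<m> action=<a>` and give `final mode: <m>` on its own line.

1. evTimeout: (RETURN) → mode=IDLE action=close_gripper
2. evError: (IDLE) → mode=ALIGN action=led_on
3. evTimeout: (ALIGN) → mode=IDLE action=close_gripper
4. evError: (IDLE) → mode=ALIGN action=led_on

final mode: ALIGN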